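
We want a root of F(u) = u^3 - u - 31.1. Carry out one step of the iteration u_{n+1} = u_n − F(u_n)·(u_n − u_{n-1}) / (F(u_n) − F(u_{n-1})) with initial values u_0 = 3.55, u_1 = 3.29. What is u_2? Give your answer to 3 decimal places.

3.254

F(3.55) = 10.08887, F(3.29) = 1.22129
u_2 = 3.29000 − 1.22129·(3.29000 − 3.55000) / (1.22129 − 10.08887) = 3.29000 − (-0.31754)/(-8.86759) = 3.25419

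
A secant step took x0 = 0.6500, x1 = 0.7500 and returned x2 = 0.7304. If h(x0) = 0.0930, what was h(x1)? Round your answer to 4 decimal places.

The secant line through (0.6500, 0.0930) and (0.7500, h(x1)) crosses zero at x2 = 0.7304.
So (0.6500, 0.0930), (0.7500, h(x1)), (0.7304, 0) are collinear:
h(x1) = 0.0930 · (0.7500 − 0.7304) / (0.6500 − 0.7304) = 0.0930 · (0.019600)/(-0.080400) = -0.022672

-0.0227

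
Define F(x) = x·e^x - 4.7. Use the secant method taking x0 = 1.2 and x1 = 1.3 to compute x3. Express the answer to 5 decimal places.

F(1.2) = -0.7158597, F(1.3) = 0.0700857
x2 = 1.3000000 − 0.0700857·(1.3000000 − 1.2000000) / (0.0700857 − (-0.7158597)) = 1.3000000 − (0.0070086)/(0.7859454) = 1.2910826
F(1.2910826) = -0.0046919
x3 = 1.2910826 − (-0.0046919)·(1.2910826 − 1.3000000) / (-0.0046919 − 0.0700857) = 1.2910826 − (0.0000418)/(-0.0747775) = 1.2916421

1.29164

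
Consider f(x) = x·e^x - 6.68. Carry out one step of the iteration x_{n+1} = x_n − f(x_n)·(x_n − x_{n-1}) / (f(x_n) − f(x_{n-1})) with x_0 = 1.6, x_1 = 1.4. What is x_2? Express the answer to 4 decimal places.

1.4892

f(1.6) = 1.244852, f(1.4) = -1.002720
x_2 = 1.400000 − (-1.002720)·(1.400000 − 1.600000) / (-1.002720 − 1.244852) = 1.400000 − (0.200544)/(-2.247572) = 1.489227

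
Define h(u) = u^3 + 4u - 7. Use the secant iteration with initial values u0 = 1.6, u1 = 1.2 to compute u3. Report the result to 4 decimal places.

h(1.6) = 3.496000, h(1.2) = -0.472000
u2 = 1.200000 − (-0.472000)·(1.200000 − 1.600000) / (-0.472000 − 3.496000) = 1.200000 − (0.188800)/(-3.968000) = 1.247581
h(1.247581) = -0.067871
u3 = 1.247581 − (-0.067871)·(1.247581 − 1.200000) / (-0.067871 − (-0.472000)) = 1.247581 − (-0.003229)/(0.404129) = 1.255572

1.2556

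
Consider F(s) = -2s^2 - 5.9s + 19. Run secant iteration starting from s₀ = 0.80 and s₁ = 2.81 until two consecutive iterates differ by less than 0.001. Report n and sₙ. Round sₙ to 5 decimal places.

n = 5, sₙ = 1.94196

F(0.80) = 13.0000000, F(2.81) = -13.3712000
s₂ = 2.8100000 − (-13.3712000)·(2.0100000)/(-26.3712000) = 1.7908537;  |Δ| = 1.0191463
F(1.7908537) = 2.0196498
s₃ = 1.7908537 − 2.0196498·(-1.0191463)/(15.3908498) = 1.9245902;  |Δ| = 0.1337365
F(1.9245902) = 0.2368233
s₄ = 1.9245902 − 0.2368233·(0.1337365)/(-1.7828265) = 1.9423552;  |Δ| = 0.0177650
F(1.9423552) = -0.0053828
s₅ = 1.9423552 − (-0.0053828)·(0.0177650)/(-0.2422061) = 1.9419604;  |Δ| = 0.0003948
|s₅ − s₄| = 0.0003948 < 0.001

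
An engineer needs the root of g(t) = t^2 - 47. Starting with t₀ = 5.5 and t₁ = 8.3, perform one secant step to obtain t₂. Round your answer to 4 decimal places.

g(5.5) = -16.750000, g(8.3) = 21.890000
t₂ = 8.300000 − 21.890000·(8.300000 − 5.500000) / (21.890000 − (-16.750000)) = 8.300000 − (61.292000)/(38.640000) = 6.713768

6.7138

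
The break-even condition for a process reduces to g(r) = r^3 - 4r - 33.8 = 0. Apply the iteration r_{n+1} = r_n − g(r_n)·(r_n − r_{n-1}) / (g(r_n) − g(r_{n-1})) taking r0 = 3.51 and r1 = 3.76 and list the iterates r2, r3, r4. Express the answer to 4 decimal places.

g(3.51) = -4.596449, g(3.76) = 4.317376
r2 = 3.760000 − 4.317376·(3.760000 − 3.510000) / (4.317376 − (-4.596449)) = 3.760000 − (1.079344)/(8.913825) = 3.638913
g(3.638913) = -0.170285
r3 = 3.638913 − (-0.170285)·(3.638913 − 3.760000) / (-0.170285 − 4.317376) = 3.638913 − (0.020619)/(-4.487661) = 3.643508
g(3.643508) = -0.005910
r4 = 3.643508 − (-0.005910)·(3.643508 − 3.638913) / (-0.005910 − (-0.170285)) = 3.643508 − (-0.000027)/(0.164374) = 3.643673

3.6389, 3.6435, 3.6437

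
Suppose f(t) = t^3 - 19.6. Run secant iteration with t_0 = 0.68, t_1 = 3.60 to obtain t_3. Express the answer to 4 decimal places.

f(0.68) = -19.285568, f(3.60) = 27.056000
t_2 = 3.600000 − 27.056000·(3.600000 − 0.680000) / (27.056000 − (-19.285568)) = 3.600000 − (79.003520)/(46.341568) = 1.895191
f(1.895191) = -12.792949
t_3 = 1.895191 − (-12.792949)·(1.895191 − 3.600000) / (-12.792949 − 27.056000) = 1.895191 − (21.809534)/(-39.848949) = 2.442496

2.4425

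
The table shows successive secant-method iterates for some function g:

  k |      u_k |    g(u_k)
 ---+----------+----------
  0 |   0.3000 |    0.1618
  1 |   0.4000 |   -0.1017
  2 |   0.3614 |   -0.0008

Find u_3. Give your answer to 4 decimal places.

0.3611

u_3 = 0.3614 − (-0.0008)·(0.3614 − 0.4000) / (-0.0008 − (-0.1017))
   = 0.3614 − (0.000031)/(0.100900) = 0.361094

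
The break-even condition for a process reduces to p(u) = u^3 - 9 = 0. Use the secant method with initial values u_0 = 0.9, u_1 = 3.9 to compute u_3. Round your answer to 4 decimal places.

1.6255

p(0.9) = -8.271000, p(3.9) = 50.319000
u_2 = 3.900000 − 50.319000·(3.900000 − 0.900000) / (50.319000 − (-8.271000)) = 3.900000 − (150.957000)/(58.590000) = 1.323502
p(1.323502) = -6.681676
u_3 = 1.323502 − (-6.681676)·(1.323502 − 3.900000) / (-6.681676 − 50.319000) = 1.323502 − (17.215323)/(-57.000676) = 1.625522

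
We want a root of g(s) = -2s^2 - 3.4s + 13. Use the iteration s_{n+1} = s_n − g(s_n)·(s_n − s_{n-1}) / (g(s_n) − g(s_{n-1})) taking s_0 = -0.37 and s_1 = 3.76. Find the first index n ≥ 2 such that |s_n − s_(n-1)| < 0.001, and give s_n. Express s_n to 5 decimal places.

g(-0.37) = 13.9842000, g(3.76) = -28.0592000
s_2 = 3.7600000 − (-28.0592000)·(4.1300000)/(-42.0434000) = 1.0036935;  |Δ| = 2.7563065
g(1.0036935) = 7.5726407
s_3 = 1.0036935 − 7.5726407·(-2.7563065)/(35.6318407) = 1.5894763;  |Δ| = 0.5857828
g(1.5894763) = 2.5429108
s_4 = 1.5894763 − 2.5429108·(0.5857828)/(-5.0297299) = 1.8856340;  |Δ| = 0.2961577
g(1.8856340) = -0.5223870
s_5 = 1.8856340 − (-0.5223870)·(0.2961577)/(-3.0652978) = 1.8351629;  |Δ| = 0.0504711
g(1.8351629) = 0.0248001
s_6 = 1.8351629 − 0.0248001·(-0.0504711)/(0.5471871) = 1.8374504;  |Δ| = 0.0022875
g(1.8374504) = 0.0002204
s_7 = 1.8374504 − 0.0002204·(0.0022875)/(-0.0245797) = 1.8374709;  |Δ| = 0.0000205
|s_7 − s_6| = 0.0000205 < 0.001

n = 7, s_n = 1.83747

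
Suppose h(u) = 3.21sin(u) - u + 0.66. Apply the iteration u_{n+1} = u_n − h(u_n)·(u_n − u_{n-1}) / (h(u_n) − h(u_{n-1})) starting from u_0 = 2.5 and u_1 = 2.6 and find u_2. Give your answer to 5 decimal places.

2.52214

h(2.5) = 0.0810956, h(2.6) = -0.2852406
u_2 = 2.6000000 − (-0.2852406)·(2.6000000 − 2.5000000) / (-0.2852406 − 0.0810956) = 2.6000000 − (-0.0285241)/(-0.3663362) = 2.5221369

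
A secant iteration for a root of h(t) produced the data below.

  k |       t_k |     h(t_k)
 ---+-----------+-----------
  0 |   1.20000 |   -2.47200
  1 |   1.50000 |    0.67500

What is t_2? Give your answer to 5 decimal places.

1.43565

t_2 = 1.50000 − 0.67500·(1.50000 − 1.20000) / (0.67500 − (-2.47200))
   = 1.50000 − (0.2025000)/(3.1470000) = 1.4356530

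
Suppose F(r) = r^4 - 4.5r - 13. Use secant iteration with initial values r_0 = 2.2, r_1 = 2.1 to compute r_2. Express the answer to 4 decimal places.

F(2.2) = 0.525600, F(2.1) = -3.001900
r_2 = 2.100000 − (-3.001900)·(2.100000 − 2.200000) / (-3.001900 − 0.525600) = 2.100000 − (0.300190)/(-3.527500) = 2.185100

2.1851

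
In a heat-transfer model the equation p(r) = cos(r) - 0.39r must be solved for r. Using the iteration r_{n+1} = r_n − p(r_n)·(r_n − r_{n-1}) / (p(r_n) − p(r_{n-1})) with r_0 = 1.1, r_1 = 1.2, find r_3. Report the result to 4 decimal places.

p(1.1) = 0.024596, p(1.2) = -0.105642
r_2 = 1.200000 − (-0.105642)·(1.200000 − 1.100000) / (-0.105642 − 0.024596) = 1.200000 − (-0.010564)/(-0.130238) = 1.118885
p(1.118885) = 0.000320
r_3 = 1.118885 − 0.000320·(1.118885 − 1.200000) / (0.000320 − (-0.105642)) = 1.118885 − (-0.000026)/(0.105962) = 1.119130

1.1191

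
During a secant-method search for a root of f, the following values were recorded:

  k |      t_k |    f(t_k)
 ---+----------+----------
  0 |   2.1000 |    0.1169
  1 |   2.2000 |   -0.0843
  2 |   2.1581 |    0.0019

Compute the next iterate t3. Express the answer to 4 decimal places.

t3 = 2.1581 − 0.0019·(2.1581 − 2.2000) / (0.0019 − (-0.0843))
   = 2.1581 − (-0.000080)/(0.086200) = 2.159024

2.1590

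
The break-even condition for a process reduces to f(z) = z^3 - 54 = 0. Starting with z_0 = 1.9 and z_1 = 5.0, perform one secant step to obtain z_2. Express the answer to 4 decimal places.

f(1.9) = -47.141000, f(5.0) = 71.000000
z_2 = 5.000000 − 71.000000·(5.000000 − 1.900000) / (71.000000 − (-47.141000)) = 5.000000 − (220.100000)/(118.141000) = 3.136972

3.1370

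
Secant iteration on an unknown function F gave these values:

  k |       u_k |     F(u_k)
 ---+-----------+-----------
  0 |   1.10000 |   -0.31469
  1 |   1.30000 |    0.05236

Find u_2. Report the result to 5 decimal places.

1.27147

u_2 = 1.30000 − 0.05236·(1.30000 − 1.10000) / (0.05236 − (-0.31469))
   = 1.30000 − (0.0104720)/(0.3670500) = 1.2714698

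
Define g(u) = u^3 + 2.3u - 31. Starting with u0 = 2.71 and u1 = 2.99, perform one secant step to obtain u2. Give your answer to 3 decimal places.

g(2.71) = -4.86449, g(2.99) = 2.60790
u2 = 2.99000 − 2.60790·(2.99000 − 2.71000) / (2.60790 − (-4.86449)) = 2.99000 − (0.73021)/(7.47239) = 2.89228

2.892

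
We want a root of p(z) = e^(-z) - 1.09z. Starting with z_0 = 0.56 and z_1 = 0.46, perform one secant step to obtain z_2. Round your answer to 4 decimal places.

p(0.56) = -0.039191, p(0.46) = 0.129884
z_2 = 0.460000 − 0.129884·(0.460000 − 0.560000) / (0.129884 − (-0.039191)) = 0.460000 − (-0.012988)/(0.169075) = 0.536820

0.5368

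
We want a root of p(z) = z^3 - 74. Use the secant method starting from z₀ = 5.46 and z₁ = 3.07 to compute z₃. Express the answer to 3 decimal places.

p(5.46) = 88.77134, p(3.07) = -45.06556
z₂ = 3.07000 − (-45.06556)·(3.07000 − 5.46000) / (-45.06556 − 88.77134) = 3.07000 − (107.70668)/(-133.83689) = 3.87476
p(3.87476) = -15.82523
z₃ = 3.87476 − (-15.82523)·(3.87476 − 3.07000) / (-15.82523 − (-45.06556)) = 3.87476 − (-12.73552)/(29.24033) = 4.31031

4.310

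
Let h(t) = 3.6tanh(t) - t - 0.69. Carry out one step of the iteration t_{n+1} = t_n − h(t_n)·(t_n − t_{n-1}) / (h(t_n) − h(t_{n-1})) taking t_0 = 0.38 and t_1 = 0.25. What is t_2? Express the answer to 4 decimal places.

0.2758

h(0.38) = 0.235747, h(0.25) = -0.058293
t_2 = 0.250000 − (-0.058293)·(0.250000 − 0.380000) / (-0.058293 − 0.235747) = 0.250000 − (0.007578)/(-0.294040) = 0.275772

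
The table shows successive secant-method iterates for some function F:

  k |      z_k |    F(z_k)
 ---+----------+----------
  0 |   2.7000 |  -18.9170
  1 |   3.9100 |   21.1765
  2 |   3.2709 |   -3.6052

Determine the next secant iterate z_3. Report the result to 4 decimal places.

3.3639

z_3 = 3.2709 − (-3.6052)·(3.2709 − 3.9100) / (-3.6052 − 21.1765)
   = 3.2709 − (2.304083)/(-24.781700) = 3.363875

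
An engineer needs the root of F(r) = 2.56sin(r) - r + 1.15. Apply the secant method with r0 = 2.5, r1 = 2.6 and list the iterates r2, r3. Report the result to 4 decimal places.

2.5583, 2.5588

F(2.5) = 0.182089, F(2.6) = -0.130316
r2 = 2.600000 − (-0.130316)·(2.600000 − 2.500000) / (-0.130316 − 0.182089) = 2.600000 − (-0.013032)/(-0.312405) = 2.558286
F(2.558286) = 0.001728
r3 = 2.558286 − 0.001728·(2.558286 − 2.600000) / (0.001728 − (-0.130316)) = 2.558286 − (-0.000072)/(0.132045) = 2.558832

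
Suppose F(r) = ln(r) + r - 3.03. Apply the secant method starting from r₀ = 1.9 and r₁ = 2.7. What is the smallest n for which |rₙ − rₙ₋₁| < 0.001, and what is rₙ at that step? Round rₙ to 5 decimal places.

F(1.9) = -0.4881461, F(2.7) = 0.6632518
r₂ = 2.7000000 − 0.6632518·(0.8000000)/(1.1513979) = 2.2391676;  |Δ| = 0.4608324
F(2.2391676) = 0.0152718
r₃ = 2.2391676 − 0.0152718·(-0.4608324)/(-0.6479799) = 2.2283066;  |Δ| = 0.0108611
F(2.2283066) = -0.0004515
r₄ = 2.2283066 − (-0.0004515)·(-0.0108611)/(-0.0157234) = 2.2286185;  |Δ| = 0.0003119
|r₄ − r₃| = 0.0003119 < 0.001

n = 4, rₙ = 2.22862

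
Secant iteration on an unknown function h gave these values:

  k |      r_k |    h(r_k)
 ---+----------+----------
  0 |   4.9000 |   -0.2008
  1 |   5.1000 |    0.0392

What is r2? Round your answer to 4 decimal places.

5.0673

r2 = 5.1000 − 0.0392·(5.1000 − 4.9000) / (0.0392 − (-0.2008))
   = 5.1000 − (0.007840)/(0.240000) = 5.067333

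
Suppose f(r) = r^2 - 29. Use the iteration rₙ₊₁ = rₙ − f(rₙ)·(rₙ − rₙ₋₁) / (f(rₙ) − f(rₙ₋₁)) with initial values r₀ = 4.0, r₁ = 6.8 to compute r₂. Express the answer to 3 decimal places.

5.204

f(4.0) = -13.00000, f(6.8) = 17.24000
r₂ = 6.80000 − 17.24000·(6.80000 − 4.00000) / (17.24000 − (-13.00000)) = 6.80000 − (48.27200)/(30.24000) = 5.20370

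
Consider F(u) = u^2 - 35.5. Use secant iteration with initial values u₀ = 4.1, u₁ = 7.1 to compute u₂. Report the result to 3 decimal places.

F(4.1) = -18.69000, F(7.1) = 14.91000
u₂ = 7.10000 − 14.91000·(7.10000 − 4.10000) / (14.91000 − (-18.69000)) = 7.10000 − (44.73000)/(33.60000) = 5.76875

5.769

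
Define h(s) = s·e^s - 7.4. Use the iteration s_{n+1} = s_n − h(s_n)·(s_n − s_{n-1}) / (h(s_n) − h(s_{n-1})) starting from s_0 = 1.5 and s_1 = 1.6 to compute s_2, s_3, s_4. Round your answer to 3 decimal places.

1.556, 1.558, 1.558

h(1.5) = -0.67747, h(1.6) = 0.52485
s_2 = 1.60000 − 0.52485·(1.60000 − 1.50000) / (0.52485 − (-0.67747)) = 1.60000 − (0.05249)/(1.20232) = 1.55635
h(1.55635) = -0.02063
s_3 = 1.55635 − (-0.02063)·(1.55635 − 1.60000) / (-0.02063 − 0.52485) = 1.55635 − (0.00090)/(-0.54548) = 1.55800
h(1.55800) = -0.00060
s_4 = 1.55800 − (-0.00060)·(1.55800 − 1.55635) / (-0.00060 − (-0.02063)) = 1.55800 − (0.00000)/(0.02004) = 1.55805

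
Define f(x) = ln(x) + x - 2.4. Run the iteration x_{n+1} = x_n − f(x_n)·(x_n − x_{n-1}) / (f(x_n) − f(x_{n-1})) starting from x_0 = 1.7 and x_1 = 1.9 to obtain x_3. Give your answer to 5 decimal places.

f(1.7) = -0.1693717, f(1.9) = 0.1418539
x_2 = 1.9000000 − 0.1418539·(1.9000000 − 1.7000000) / (0.1418539 − (-0.1693717)) = 1.9000000 − (0.0283708)/(0.3112256) = 1.8088418
f(1.8088418) = 0.0015285
x_3 = 1.8088418 − 0.0015285·(1.8088418 − 1.9000000) / (0.0015285 − 0.1418539) = 1.8088418 − (-0.0001393)/(-0.1403254) = 1.8078488

1.80785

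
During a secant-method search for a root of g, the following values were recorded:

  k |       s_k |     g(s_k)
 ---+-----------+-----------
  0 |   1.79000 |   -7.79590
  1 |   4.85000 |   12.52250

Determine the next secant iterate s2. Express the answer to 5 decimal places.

2.96408

s2 = 4.85000 − 12.52250·(4.85000 − 1.79000) / (12.52250 − (-7.79590))
   = 4.85000 − (38.3188500)/(20.3184000) = 2.9640813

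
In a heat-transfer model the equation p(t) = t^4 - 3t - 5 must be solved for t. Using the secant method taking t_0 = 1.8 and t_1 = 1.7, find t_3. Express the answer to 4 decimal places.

1.7952

p(1.8) = 0.097600, p(1.7) = -1.747900
t_2 = 1.700000 − (-1.747900)·(1.700000 − 1.800000) / (-1.747900 − 0.097600) = 1.700000 − (0.174790)/(-1.845500) = 1.794711
p(1.794711) = -0.009363
t_3 = 1.794711 − (-0.009363)·(1.794711 − 1.700000) / (-0.009363 − (-1.747900)) = 1.794711 − (-0.000887)/(1.738537) = 1.795222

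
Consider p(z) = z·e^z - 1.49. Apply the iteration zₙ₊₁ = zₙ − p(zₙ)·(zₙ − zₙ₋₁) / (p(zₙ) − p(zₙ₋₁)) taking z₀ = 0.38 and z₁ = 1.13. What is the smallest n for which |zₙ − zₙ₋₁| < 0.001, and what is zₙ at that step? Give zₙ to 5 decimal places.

n = 6, zₙ = 0.72305

p(0.38) = -0.9343319, p(1.13) = 2.0080918
z₂ = 1.1300000 − 2.0080918·(0.7500000)/(2.9424237) = 0.6181536;  |Δ| = 0.5118464
p(0.6181536) = -0.3430166
z₃ = 0.6181536 − (-0.3430166)·(-0.5118464)/(-2.3511084) = 0.6928298;  |Δ| = 0.0746762
p(0.6928298) = -0.1047801
z₄ = 0.6928298 − (-0.1047801)·(0.0746762)/(0.2382365) = 0.7256735;  |Δ| = 0.0328437
p(0.7256735) = 0.0093302
z₅ = 0.7256735 − 0.0093302·(0.0328437)/(0.1141103) = 0.7229881;  |Δ| = 0.0026855
p(0.7229881) = -0.0002244
z₆ = 0.7229881 − (-0.0002244)·(-0.0026855)/(-0.0095546) = 0.7230511;  |Δ| = 0.0000631
|z₆ − z₅| = 0.0000631 < 0.001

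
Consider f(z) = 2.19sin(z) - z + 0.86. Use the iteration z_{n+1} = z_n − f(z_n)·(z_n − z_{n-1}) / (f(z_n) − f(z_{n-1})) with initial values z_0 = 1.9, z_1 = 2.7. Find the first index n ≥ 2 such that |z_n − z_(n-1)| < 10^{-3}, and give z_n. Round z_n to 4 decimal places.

n = 5, z_n = 2.3766

f(1.9) = 1.032397, f(2.7) = -0.904038
z_2 = 2.700000 − (-0.904038)·(0.800000)/(-1.936435) = 2.326515;  |Δ| = 0.373485
f(2.326515) = 0.127322
z_3 = 2.326515 − 0.127322·(-0.373485)/(1.031360) = 2.372621;  |Δ| = 0.046107
f(2.372621) = 0.010296
z_4 = 2.372621 − 0.010296·(0.046107)/(-0.117026) = 2.376678;  |Δ| = 0.004057
f(2.376678) = -0.000157
z_5 = 2.376678 − (-0.000157)·(0.004057)/(-0.010453) = 2.376617;  |Δ| = 0.000061
|z_5 − z_4| = 0.000061 < 10^{-3}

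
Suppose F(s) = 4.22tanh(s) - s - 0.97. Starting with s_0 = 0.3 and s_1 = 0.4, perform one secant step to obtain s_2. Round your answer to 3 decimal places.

F(0.3) = -0.04066, F(0.4) = 0.23338
s_2 = 0.40000 − 0.23338·(0.40000 − 0.30000) / (0.23338 − (-0.04066)) = 0.40000 − (0.02334)/(0.27405) = 0.31484

0.315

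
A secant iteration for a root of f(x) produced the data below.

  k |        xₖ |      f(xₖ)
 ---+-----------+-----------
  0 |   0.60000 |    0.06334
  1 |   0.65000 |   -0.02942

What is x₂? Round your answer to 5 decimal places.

x₂ = 0.65000 − (-0.02942)·(0.65000 − 0.60000) / (-0.02942 − 0.06334)
   = 0.65000 − (-0.0014710)/(-0.0927600) = 0.6341419

0.63414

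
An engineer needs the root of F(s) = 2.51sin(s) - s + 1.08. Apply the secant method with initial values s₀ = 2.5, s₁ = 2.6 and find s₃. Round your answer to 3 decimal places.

2.527

F(2.5) = 0.08217, F(2.6) = -0.22609
s₂ = 2.60000 − (-0.22609)·(2.60000 − 2.50000) / (-0.22609 − 0.08217) = 2.60000 − (-0.02261)/(-0.30826) = 2.52665
F(2.52665) = 0.00138
s₃ = 2.52665 − 0.00138·(2.52665 − 2.60000) / (0.00138 − (-0.22609)) = 2.52665 − (-0.00010)/(0.22748) = 2.52710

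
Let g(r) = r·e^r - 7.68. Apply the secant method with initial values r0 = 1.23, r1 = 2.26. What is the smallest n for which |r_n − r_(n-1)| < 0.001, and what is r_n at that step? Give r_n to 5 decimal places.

g(1.23) = -3.4718877, g(2.26) = 13.9777815
r2 = 2.2600000 − 13.9777815·(1.0300000)/(17.4496692) = 1.4349348;  |Δ| = 0.8250652
g(1.4349348) = -1.6541762
r3 = 1.4349348 − (-1.6541762)·(-0.8250652)/(-15.6319577) = 1.5222433;  |Δ| = 0.0873085
g(1.5222433) = -0.7043296
r4 = 1.5222433 − (-0.7043296)·(0.0873085)/(0.9498466) = 1.5869843;  |Δ| = 0.0647410
g(1.5869843) = 0.0787390
r5 = 1.5869843 − 0.0787390·(0.0647410)/(0.7830686) = 1.5804745;  |Δ| = 0.0065098
g(1.5804745) = -0.0032249
r6 = 1.5804745 − (-0.0032249)·(-0.0065098)/(-0.0819639) = 1.5807306;  |Δ| = 0.0002561
|r6 − r5| = 0.0002561 < 0.001

n = 6, r_n = 1.58073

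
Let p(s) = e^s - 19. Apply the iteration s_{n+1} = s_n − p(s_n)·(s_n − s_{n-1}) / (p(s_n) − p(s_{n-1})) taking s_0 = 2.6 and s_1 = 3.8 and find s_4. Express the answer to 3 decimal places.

2.948

p(2.6) = -5.53626, p(3.8) = 25.70118
s_2 = 3.80000 − 25.70118·(3.80000 − 2.60000) / (25.70118 − (-5.53626)) = 3.80000 − (30.84142)/(31.23745) = 2.81268
p(2.81268) = -2.34554
s_3 = 2.81268 − (-2.34554)·(2.81268 − 3.80000) / (-2.34554 − 25.70118) = 2.81268 − (2.31581)/(-28.04673) = 2.89525
p(2.89525) = -0.91202
s_4 = 2.89525 − (-0.91202)·(2.89525 − 2.81268) / (-0.91202 − (-2.34554)) = 2.89525 − (-0.07531)/(1.43352) = 2.94778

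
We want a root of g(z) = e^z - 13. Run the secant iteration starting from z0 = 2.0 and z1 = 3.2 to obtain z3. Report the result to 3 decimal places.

2.515

g(2.0) = -5.61094, g(3.2) = 11.53253
z2 = 3.20000 − 11.53253·(3.20000 − 2.00000) / (11.53253 − (-5.61094)) = 3.20000 − (13.83904)/(17.14347) = 2.39275
g(2.39275) = -2.05643
z3 = 2.39275 − (-2.05643)·(2.39275 − 3.20000) / (-2.05643 − 11.53253) = 2.39275 − (1.66005)/(-13.58896) = 2.51491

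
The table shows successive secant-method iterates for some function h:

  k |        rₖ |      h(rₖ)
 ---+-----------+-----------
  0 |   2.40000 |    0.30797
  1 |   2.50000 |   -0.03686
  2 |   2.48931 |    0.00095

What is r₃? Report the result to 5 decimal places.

r₃ = 2.48931 − 0.00095·(2.48931 − 2.50000) / (0.00095 − (-0.03686))
   = 2.48931 − (-0.0000102)/(0.0378100) = 2.4895786

2.48958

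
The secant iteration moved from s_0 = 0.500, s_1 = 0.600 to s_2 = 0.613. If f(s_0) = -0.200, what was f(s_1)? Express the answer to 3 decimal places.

The secant line through (0.500, -0.200) and (0.600, f(s_1)) crosses zero at s_2 = 0.613.
So (0.500, -0.200), (0.600, f(s_1)), (0.613, 0) are collinear:
f(s_1) = -0.200 · (0.600 − 0.613) / (0.500 − 0.613) = -0.200 · (-0.01300)/(-0.11300) = -0.02301

-0.023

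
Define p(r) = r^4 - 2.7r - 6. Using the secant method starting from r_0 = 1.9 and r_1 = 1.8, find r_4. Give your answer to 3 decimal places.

1.817

p(1.9) = 1.90210, p(1.8) = -0.36240
r_2 = 1.80000 − (-0.36240)·(1.80000 − 1.90000) / (-0.36240 − 1.90210) = 1.80000 − (0.03624)/(-2.26450) = 1.81600
p(1.81600) = -0.02727
r_3 = 1.81600 − (-0.02727)·(1.81600 − 1.80000) / (-0.02727 − (-0.36240)) = 1.81600 − (-0.00044)/(0.33513) = 1.81731
p(1.81731) = 0.00044
r_4 = 1.81731 − 0.00044·(1.81731 − 1.81600) / (0.00044 − (-0.02727)) = 1.81731 − (0.00000)/(0.02771) = 1.81728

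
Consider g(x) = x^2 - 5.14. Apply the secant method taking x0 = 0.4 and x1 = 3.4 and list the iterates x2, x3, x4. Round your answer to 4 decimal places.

g(0.4) = -4.980000, g(3.4) = 6.420000
x2 = 3.400000 − 6.420000·(3.400000 − 0.400000) / (6.420000 − (-4.980000)) = 3.400000 − (19.260000)/(11.400000) = 1.710526
g(1.710526) = -2.214100
x3 = 1.710526 − (-2.214100)·(1.710526 − 3.400000) / (-2.214100 − 6.420000) = 1.710526 − (3.740663)/(-8.634100) = 2.143769
g(2.143769) = -0.544253
x4 = 2.143769 − (-0.544253)·(2.143769 − 1.710526) / (-0.544253 − (-2.214100)) = 2.143769 − (-0.235794)/(1.669847) = 2.284976

1.7105, 2.1438, 2.2850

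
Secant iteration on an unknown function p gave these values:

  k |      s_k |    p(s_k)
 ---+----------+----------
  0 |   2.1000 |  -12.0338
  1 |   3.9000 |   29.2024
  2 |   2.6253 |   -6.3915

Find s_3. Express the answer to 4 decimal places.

s_3 = 2.6253 − (-6.3915)·(2.6253 − 3.9000) / (-6.3915 − 29.2024)
   = 2.6253 − (8.147245)/(-35.593900) = 2.854194

2.8542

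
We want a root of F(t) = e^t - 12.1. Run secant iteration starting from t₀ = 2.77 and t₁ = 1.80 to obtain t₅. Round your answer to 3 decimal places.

F(2.77) = 3.85863, F(1.80) = -6.05035
t₂ = 1.80000 − (-6.05035)·(1.80000 − 2.77000) / (-6.05035 − 3.85863) = 1.80000 − (5.86884)/(-9.90899) = 2.39227
F(2.39227) = -1.16165
t₃ = 2.39227 − (-1.16165)·(2.39227 − 1.80000) / (-1.16165 − (-6.05035)) = 2.39227 − (-0.68802)/(4.88870) = 2.53301
F(2.53301) = 0.49136
t₄ = 2.53301 − 0.49136·(2.53301 − 2.39227) / (0.49136 − (-1.16165)) = 2.53301 − (0.06915)/(1.65301) = 2.49118
F(2.49118) = -0.02452
t₅ = 2.49118 − (-0.02452)·(2.49118 − 2.53301) / (-0.02452 − 0.49136) = 2.49118 − (0.00103)/(-0.51588) = 2.49317

2.493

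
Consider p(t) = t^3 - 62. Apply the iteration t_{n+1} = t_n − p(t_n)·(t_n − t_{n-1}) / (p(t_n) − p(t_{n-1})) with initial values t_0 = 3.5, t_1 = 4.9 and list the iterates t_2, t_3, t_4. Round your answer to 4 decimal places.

3.8581, 3.9372, 3.9584

p(3.5) = -19.125000, p(4.9) = 55.649000
t_2 = 4.900000 − 55.649000·(4.900000 − 3.500000) / (55.649000 − (-19.125000)) = 4.900000 − (77.908600)/(74.774000) = 3.858079
p(3.858079) = -4.573367
t_3 = 3.858079 − (-4.573367)·(3.858079 − 4.900000) / (-4.573367 − 55.649000) = 3.858079 − (4.765087)/(-60.222367) = 3.937204
p(3.937204) = -0.967141
t_4 = 3.937204 − (-0.967141)·(3.937204 − 3.858079) / (-0.967141 − (-4.573367)) = 3.937204 − (-0.076525)/(3.606226) = 3.958424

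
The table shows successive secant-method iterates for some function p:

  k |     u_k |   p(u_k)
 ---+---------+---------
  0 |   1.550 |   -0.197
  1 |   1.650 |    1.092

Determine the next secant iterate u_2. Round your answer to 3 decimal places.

1.565

u_2 = 1.650 − 1.092·(1.650 − 1.550) / (1.092 − (-0.197))
   = 1.650 − (0.10920)/(1.28900) = 1.56528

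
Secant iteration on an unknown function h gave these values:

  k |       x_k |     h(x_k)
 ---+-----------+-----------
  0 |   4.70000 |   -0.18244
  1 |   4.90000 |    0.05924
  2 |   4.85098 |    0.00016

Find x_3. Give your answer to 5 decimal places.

4.85085

x_3 = 4.85098 − 0.00016·(4.85098 − 4.90000) / (0.00016 − 0.05924)
   = 4.85098 − (-0.0000078)/(-0.0590800) = 4.8508472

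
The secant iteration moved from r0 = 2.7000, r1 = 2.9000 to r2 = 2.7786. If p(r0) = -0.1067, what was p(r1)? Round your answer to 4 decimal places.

0.1648

The secant line through (2.7000, -0.1067) and (2.9000, p(r1)) crosses zero at r2 = 2.7786.
So (2.7000, -0.1067), (2.9000, p(r1)), (2.7786, 0) are collinear:
p(r1) = -0.1067 · (2.9000 − 2.7786) / (2.7000 − 2.7786) = -0.1067 · (0.121400)/(-0.078600) = 0.164801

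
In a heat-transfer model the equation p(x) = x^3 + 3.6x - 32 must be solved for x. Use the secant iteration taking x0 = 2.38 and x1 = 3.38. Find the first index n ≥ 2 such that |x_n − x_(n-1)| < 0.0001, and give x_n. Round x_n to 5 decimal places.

p(2.38) = -9.9507280, p(3.38) = 18.7824720
x2 = 3.3800000 − 18.7824720·(1.0000000)/(28.7332000) = 2.7263146;  |Δ| = 0.6536854
p(2.7263146) = -1.9211388
x3 = 2.7263146 − (-1.9211388)·(-0.6536854)/(-20.7036108) = 2.7869717;  |Δ| = 0.0606571
p(2.7869717) = -0.3199036
x4 = 2.7869717 − (-0.3199036)·(0.0606571)/(1.6012352) = 2.7990901;  |Δ| = 0.0121184
p(2.7990901) = 0.0073309
x5 = 2.7990901 − 0.0073309·(0.0121184)/(0.3272344) = 2.7988186;  |Δ| = 0.0002715
p(2.7988186) = -0.0000270
x6 = 2.7988186 − (-0.0000270)·(-0.0002715)/(-0.0073578) = 2.7988196;  |Δ| = 0.0000010
|x6 − x5| = 0.0000010 < 0.0001

n = 6, x_n = 2.79882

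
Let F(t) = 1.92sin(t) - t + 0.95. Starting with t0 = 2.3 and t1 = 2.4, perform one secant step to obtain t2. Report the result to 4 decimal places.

F(2.3) = 0.081754, F(2.4) = -0.153111
t2 = 2.400000 − (-0.153111)·(2.400000 − 2.300000) / (-0.153111 − 0.081754) = 2.400000 − (-0.015311)/(-0.234865) = 2.334809

2.3348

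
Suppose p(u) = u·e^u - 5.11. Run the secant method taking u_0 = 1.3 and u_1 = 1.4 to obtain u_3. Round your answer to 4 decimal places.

p(1.3) = -0.339914, p(1.4) = 0.567280
u_2 = 1.400000 − 0.567280·(1.400000 − 1.300000) / (0.567280 − (-0.339914)) = 1.400000 − (0.056728)/(0.907194) = 1.337469
p(1.337469) = -0.015062
u_3 = 1.337469 − (-0.015062)·(1.337469 − 1.400000) / (-0.015062 − 0.567280) = 1.337469 − (0.000942)/(-0.582342) = 1.339086

1.3391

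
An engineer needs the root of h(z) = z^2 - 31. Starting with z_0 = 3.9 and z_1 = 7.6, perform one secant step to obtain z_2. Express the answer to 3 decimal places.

5.273

h(3.9) = -15.79000, h(7.6) = 26.76000
z_2 = 7.60000 − 26.76000·(7.60000 − 3.90000) / (26.76000 − (-15.79000)) = 7.60000 − (99.01200)/(42.55000) = 5.27304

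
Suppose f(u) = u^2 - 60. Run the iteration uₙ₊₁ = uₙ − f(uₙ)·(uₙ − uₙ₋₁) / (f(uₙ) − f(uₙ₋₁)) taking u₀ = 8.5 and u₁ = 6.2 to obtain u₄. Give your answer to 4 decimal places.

7.7459

f(8.5) = 12.250000, f(6.2) = -21.560000
u₂ = 6.200000 − (-21.560000)·(6.200000 − 8.500000) / (-21.560000 − 12.250000) = 6.200000 − (49.588000)/(-33.810000) = 7.666667
f(7.666667) = -1.222222
u₃ = 7.666667 − (-1.222222)·(7.666667 − 6.200000) / (-1.222222 − (-21.560000)) = 7.666667 − (-1.792593)/(20.337778) = 7.754808
f(7.754808) = 0.137042
u₄ = 7.754808 − 0.137042·(7.754808 − 7.666667) / (0.137042 − (-1.222222)) = 7.754808 − (0.012079)/(1.359265) = 7.745921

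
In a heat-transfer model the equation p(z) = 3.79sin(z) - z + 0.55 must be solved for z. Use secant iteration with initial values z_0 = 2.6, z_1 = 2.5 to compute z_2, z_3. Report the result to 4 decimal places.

p(2.6) = -0.096250, p(2.5) = 0.318209
z_2 = 2.500000 − 0.318209·(2.500000 − 2.600000) / (0.318209 − (-0.096250)) = 2.500000 − (-0.031821)/(0.414459) = 2.576777
p(2.576777) = 0.001859
z_3 = 2.576777 − 0.001859·(2.576777 − 2.500000) / (0.001859 − 0.318209) = 2.576777 − (0.000143)/(-0.316351) = 2.577228

2.5768, 2.5772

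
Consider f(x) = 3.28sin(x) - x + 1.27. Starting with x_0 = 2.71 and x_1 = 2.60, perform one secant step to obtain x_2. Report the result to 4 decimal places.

2.6926

f(2.71) = -0.067917, f(2.60) = 0.360844
x_2 = 2.600000 − 0.360844·(2.600000 − 2.710000) / (0.360844 − (-0.067917)) = 2.600000 − (-0.039693)/(0.428762) = 2.692576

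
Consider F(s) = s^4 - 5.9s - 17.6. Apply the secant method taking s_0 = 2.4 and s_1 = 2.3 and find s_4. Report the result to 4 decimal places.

F(2.4) = 1.417600, F(2.3) = -3.185900
s_2 = 2.300000 − (-3.185900)·(2.300000 − 2.400000) / (-3.185900 − 1.417600) = 2.300000 − (0.318590)/(-4.603500) = 2.369206
F(2.369206) = -0.071006
s_3 = 2.369206 − (-0.071006)·(2.369206 − 2.300000) / (-0.071006 − (-3.185900)) = 2.369206 − (-0.004914)/(3.114894) = 2.370784
F(2.370784) = 0.003690
s_4 = 2.370784 − 0.003690·(2.370784 − 2.369206) / (0.003690 − (-0.071006)) = 2.370784 − (0.000006)/(0.074696) = 2.370706

2.3707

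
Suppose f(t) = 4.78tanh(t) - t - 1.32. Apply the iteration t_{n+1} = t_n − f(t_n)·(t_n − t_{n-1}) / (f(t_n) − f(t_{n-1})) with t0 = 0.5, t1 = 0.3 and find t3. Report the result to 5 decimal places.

f(0.5) = 0.3889200, f(0.3) = -0.2275257
t2 = 0.3000000 − (-0.2275257)·(0.3000000 − 0.5000000) / (-0.2275257 − 0.3889200) = 0.3000000 − (0.0455051)/(-0.6164457) = 0.3738186
f(0.3738186) = 0.0142057
t3 = 0.3738186 − 0.0142057·(0.3738186 − 0.3000000) / (0.0142057 − (-0.2275257)) = 0.3738186 − (0.0010486)/(0.2417314) = 0.3694805

0.36948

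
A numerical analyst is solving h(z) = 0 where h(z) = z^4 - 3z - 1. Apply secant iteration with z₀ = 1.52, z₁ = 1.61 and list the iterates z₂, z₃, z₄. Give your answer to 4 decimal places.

1.5380, 1.5395, 1.5396

h(1.52) = -0.222052, h(1.61) = 0.888982
z₂ = 1.610000 − 0.888982·(1.610000 − 1.520000) / (0.888982 − (-0.222052)) = 1.610000 − (0.080008)/(1.111034) = 1.537987
h(1.537987) = -0.018820
z₃ = 1.537987 − (-0.018820)·(1.537987 − 1.610000) / (-0.018820 − 0.888982) = 1.537987 − (0.001355)/(-0.907802) = 1.539480
h(1.539480) = -0.001542
z₄ = 1.539480 − (-0.001542)·(1.539480 − 1.537987) / (-0.001542 − (-0.018820)) = 1.539480 − (-0.000002)/(0.017277) = 1.539614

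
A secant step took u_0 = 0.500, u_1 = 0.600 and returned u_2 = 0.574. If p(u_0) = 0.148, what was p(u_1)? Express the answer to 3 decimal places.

-0.052

The secant line through (0.500, 0.148) and (0.600, p(u_1)) crosses zero at u_2 = 0.574.
So (0.500, 0.148), (0.600, p(u_1)), (0.574, 0) are collinear:
p(u_1) = 0.148 · (0.600 − 0.574) / (0.500 − 0.574) = 0.148 · (0.02600)/(-0.07400) = -0.05200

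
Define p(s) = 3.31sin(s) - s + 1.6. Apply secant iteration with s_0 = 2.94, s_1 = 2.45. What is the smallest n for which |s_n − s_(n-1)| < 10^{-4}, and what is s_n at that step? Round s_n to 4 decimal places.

n = 5, s_n = 2.7778

p(2.94) = -0.677239, p(2.45) = 1.261001
s_2 = 2.450000 − 1.261001·(-0.490000)/(1.938240) = 2.768790;  |Δ| = 0.318790
p(2.768790) = 0.036803
s_3 = 2.768790 − 0.036803·(0.318790)/(-1.224198) = 2.778373;  |Δ| = 0.009584
p(2.778373) = -0.002379
s_4 = 2.778373 − (-0.002379)·(0.009584)/(-0.039182) = 2.777791;  |Δ| = 0.000582
p(2.777791) = 0.000003
s_5 = 2.777791 − 0.000003·(-0.000582)/(0.002382) = 2.777792;  |Δ| = 0.000001
|s_5 − s_4| = 0.000001 < 10^{-4}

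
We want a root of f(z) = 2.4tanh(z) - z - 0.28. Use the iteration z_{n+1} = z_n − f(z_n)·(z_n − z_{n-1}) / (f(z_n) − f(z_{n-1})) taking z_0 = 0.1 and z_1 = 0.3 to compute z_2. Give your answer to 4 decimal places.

f(0.1) = -0.140797, f(0.3) = 0.119150
z_2 = 0.300000 − 0.119150·(0.300000 − 0.100000) / (0.119150 − (-0.140797)) = 0.300000 − (0.023830)/(0.259947) = 0.208327

0.2083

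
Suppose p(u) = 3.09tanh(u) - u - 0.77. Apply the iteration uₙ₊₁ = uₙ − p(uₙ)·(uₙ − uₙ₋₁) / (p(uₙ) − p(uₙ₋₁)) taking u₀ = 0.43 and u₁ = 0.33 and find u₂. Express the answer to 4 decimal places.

0.3988

p(0.43) = 0.052443, p(0.33) = -0.115771
u₂ = 0.330000 − (-0.115771)·(0.330000 − 0.430000) / (-0.115771 − 0.052443) = 0.330000 − (0.011577)/(-0.168214) = 0.398824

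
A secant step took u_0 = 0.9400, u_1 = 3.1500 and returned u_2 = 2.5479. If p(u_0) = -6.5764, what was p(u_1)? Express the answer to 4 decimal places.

2.4626

The secant line through (0.9400, -6.5764) and (3.1500, p(u_1)) crosses zero at u_2 = 2.5479.
So (0.9400, -6.5764), (3.1500, p(u_1)), (2.5479, 0) are collinear:
p(u_1) = -6.5764 · (3.1500 − 2.5479) / (0.9400 − 2.5479) = -6.5764 · (0.602100)/(-1.607900) = 2.462622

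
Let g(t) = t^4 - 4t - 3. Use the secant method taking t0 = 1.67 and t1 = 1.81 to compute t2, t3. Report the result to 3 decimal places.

1.781, 1.784

g(1.67) = -1.90204, g(1.81) = 0.49283
t2 = 1.81000 − 0.49283·(1.81000 − 1.67000) / (0.49283 − (-1.90204)) = 1.81000 − (0.06900)/(2.39487) = 1.78119
g(1.78119) = -0.05913
t3 = 1.78119 − (-0.05913)·(1.78119 − 1.81000) / (-0.05913 − 0.49283) = 1.78119 − (0.00170)/(-0.55196) = 1.78428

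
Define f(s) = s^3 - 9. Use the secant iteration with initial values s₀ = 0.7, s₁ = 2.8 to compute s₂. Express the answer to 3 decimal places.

f(0.7) = -8.65700, f(2.8) = 12.95200
s₂ = 2.80000 − 12.95200·(2.80000 − 0.70000) / (12.95200 − (-8.65700)) = 2.80000 − (27.19920)/(21.60900) = 1.54130

1.541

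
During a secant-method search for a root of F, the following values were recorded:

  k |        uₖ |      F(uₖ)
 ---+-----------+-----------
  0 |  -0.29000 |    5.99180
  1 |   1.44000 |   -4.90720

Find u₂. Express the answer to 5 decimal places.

0.66108

u₂ = 1.44000 − (-4.90720)·(1.44000 − (-0.29000)) / (-4.90720 − 5.99180)
   = 1.44000 − (-8.4894560)/(-10.8990000) = 0.6610794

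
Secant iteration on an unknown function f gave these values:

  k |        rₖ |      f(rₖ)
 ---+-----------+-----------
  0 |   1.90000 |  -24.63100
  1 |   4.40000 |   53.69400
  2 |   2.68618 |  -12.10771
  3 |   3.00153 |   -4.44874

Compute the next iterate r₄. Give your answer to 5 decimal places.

3.18470

r₄ = 3.00153 − (-4.44874)·(3.00153 − 2.68618) / (-4.44874 − (-12.10771))
   = 3.00153 − (-1.4029102)/(7.6589700) = 3.1847022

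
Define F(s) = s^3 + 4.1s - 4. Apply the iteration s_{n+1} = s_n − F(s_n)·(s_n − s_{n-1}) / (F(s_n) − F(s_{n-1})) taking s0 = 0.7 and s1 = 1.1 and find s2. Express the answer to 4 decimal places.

0.8198

F(0.7) = -0.787000, F(1.1) = 1.841000
s2 = 1.100000 − 1.841000·(1.100000 − 0.700000) / (1.841000 − (-0.787000)) = 1.100000 − (0.736400)/(2.628000) = 0.819787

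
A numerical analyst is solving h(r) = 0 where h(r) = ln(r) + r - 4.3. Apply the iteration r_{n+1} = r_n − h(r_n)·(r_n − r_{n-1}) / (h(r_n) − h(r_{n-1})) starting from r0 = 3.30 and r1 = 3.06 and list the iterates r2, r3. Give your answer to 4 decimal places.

3.1525, 3.1520

h(3.30) = 0.193922, h(3.06) = -0.121585
r2 = 3.060000 − (-0.121585)·(3.060000 − 3.300000) / (-0.121585 − 0.193922) = 3.060000 − (0.029180)/(-0.315508) = 3.152487
h(3.152487) = 0.000679
r3 = 3.152487 − 0.000679·(3.152487 − 3.060000) / (0.000679 − (-0.121585)) = 3.152487 − (0.000063)/(0.122264) = 3.151974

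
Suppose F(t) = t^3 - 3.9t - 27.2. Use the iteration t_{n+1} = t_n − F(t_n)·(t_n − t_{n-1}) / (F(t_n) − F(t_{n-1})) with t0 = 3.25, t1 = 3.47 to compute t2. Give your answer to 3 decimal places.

F(3.25) = -5.54687, F(3.47) = 1.04892
t2 = 3.47000 − 1.04892·(3.47000 − 3.25000) / (1.04892 − (-5.54687)) = 3.47000 − (0.23076)/(6.59580) = 3.43501

3.435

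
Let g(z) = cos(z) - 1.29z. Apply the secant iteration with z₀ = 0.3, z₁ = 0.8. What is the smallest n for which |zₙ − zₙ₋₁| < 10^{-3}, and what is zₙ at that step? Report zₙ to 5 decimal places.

g(0.3) = 0.5683365, g(0.8) = -0.3352933
z₂ = 0.8000000 − (-0.3352933)·(0.5000000)/(-0.9036298) = 0.6144742;  |Δ| = 0.1855258
g(0.6144742) = 0.0244050
z₃ = 0.6144742 − 0.0244050·(-0.1855258)/(0.3596983) = 0.6270618;  |Δ| = 0.0125877
g(0.6270618) = 0.0008452
z₄ = 0.6270618 − 0.0008452·(0.0125877)/(-0.0235598) = 0.6275134;  |Δ| = 0.0004516
|z₄ − z₃| = 0.0004516 < 10^{-3}

n = 4, zₙ = 0.62751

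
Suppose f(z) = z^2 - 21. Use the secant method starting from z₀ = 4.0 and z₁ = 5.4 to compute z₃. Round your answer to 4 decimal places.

f(4.0) = -5.000000, f(5.4) = 8.160000
z₂ = 5.400000 − 8.160000·(5.400000 − 4.000000) / (8.160000 − (-5.000000)) = 5.400000 − (11.424000)/(13.160000) = 4.531915
f(4.531915) = -0.461747
z₃ = 4.531915 − (-0.461747)·(4.531915 − 5.400000) / (-0.461747 − 8.160000) = 4.531915 − (0.400836)/(-8.621747) = 4.578406

4.5784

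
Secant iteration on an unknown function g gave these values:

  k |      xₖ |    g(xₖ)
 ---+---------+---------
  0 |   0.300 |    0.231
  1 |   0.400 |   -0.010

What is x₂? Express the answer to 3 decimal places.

0.396

x₂ = 0.400 − (-0.010)·(0.400 − 0.300) / (-0.010 − 0.231)
   = 0.400 − (-0.00100)/(-0.24100) = 0.39585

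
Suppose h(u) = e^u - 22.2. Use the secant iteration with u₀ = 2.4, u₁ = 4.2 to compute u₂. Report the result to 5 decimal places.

h(2.4) = -11.1768236, h(4.2) = 44.4863310
u₂ = 4.2000000 − 44.4863310·(4.2000000 − 2.4000000) / (44.4863310 − (-11.1768236)) = 4.2000000 − (80.0753959)/(55.6631547) = 2.7614291

2.76143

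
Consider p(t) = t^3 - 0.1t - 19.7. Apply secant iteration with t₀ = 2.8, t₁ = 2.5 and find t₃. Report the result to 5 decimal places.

p(2.8) = 1.9720000, p(2.5) = -4.3250000
t₂ = 2.5000000 − (-4.3250000)·(2.5000000 − 2.8000000) / (-4.3250000 − 1.9720000) = 2.5000000 − (1.2975000)/(-6.2970000) = 2.7060505
p(2.7060505) = -0.1549839
t₃ = 2.7060505 − (-0.1549839)·(2.7060505 − 2.5000000) / (-0.1549839 − (-4.3250000)) = 2.7060505 − (-0.0319345)/(4.1700161) = 2.7137086

2.71371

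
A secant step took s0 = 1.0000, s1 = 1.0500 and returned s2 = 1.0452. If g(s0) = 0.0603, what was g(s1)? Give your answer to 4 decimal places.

The secant line through (1.0000, 0.0603) and (1.0500, g(s1)) crosses zero at s2 = 1.0452.
So (1.0000, 0.0603), (1.0500, g(s1)), (1.0452, 0) are collinear:
g(s1) = 0.0603 · (1.0500 − 1.0452) / (1.0000 − 1.0452) = 0.0603 · (0.004800)/(-0.045200) = -0.006404

-0.0064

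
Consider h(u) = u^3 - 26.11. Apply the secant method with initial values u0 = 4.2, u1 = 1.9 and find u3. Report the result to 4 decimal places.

h(4.2) = 47.978000, h(1.9) = -19.251000
u2 = 1.900000 − (-19.251000)·(1.900000 − 4.200000) / (-19.251000 − 47.978000) = 1.900000 − (44.277300)/(-67.229000) = 2.558604
h(2.558604) = -9.360212
u3 = 2.558604 − (-9.360212)·(2.558604 − 1.900000) / (-9.360212 − (-19.251000)) = 2.558604 − (-6.164675)/(9.890788) = 3.181879

3.1819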